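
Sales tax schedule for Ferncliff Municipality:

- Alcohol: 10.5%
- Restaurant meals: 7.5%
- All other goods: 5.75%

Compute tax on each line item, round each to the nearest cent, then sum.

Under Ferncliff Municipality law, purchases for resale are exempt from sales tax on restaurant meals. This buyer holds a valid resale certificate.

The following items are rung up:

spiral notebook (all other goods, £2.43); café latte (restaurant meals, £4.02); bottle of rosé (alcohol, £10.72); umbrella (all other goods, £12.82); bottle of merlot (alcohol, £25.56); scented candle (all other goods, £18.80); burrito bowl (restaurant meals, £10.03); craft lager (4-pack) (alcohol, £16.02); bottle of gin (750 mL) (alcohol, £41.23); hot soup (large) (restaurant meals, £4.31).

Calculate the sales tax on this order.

Spiral notebook £2.43: all other goods → 5.75% → £0.14
Café latte £4.02: restaurant meals, buyer-exempt → 0% → £0.00
Bottle of rosé £10.72: alcohol → 10.5% → £1.13
Umbrella £12.82: all other goods → 5.75% → £0.74
Bottle of merlot £25.56: alcohol → 10.5% → £2.68
Scented candle £18.80: all other goods → 5.75% → £1.08
Burrito bowl £10.03: restaurant meals, buyer-exempt → 0% → £0.00
Craft lager (4-pack) £16.02: alcohol → 10.5% → £1.68
Bottle of gin (750 mL) £41.23: alcohol → 10.5% → £4.33
Hot soup (large) £4.31: restaurant meals, buyer-exempt → 0% → £0.00
Total tax = £0.14 + £1.13 + £0.74 + £2.68 + £1.08 + £1.68 + £4.33 = £11.78

£11.78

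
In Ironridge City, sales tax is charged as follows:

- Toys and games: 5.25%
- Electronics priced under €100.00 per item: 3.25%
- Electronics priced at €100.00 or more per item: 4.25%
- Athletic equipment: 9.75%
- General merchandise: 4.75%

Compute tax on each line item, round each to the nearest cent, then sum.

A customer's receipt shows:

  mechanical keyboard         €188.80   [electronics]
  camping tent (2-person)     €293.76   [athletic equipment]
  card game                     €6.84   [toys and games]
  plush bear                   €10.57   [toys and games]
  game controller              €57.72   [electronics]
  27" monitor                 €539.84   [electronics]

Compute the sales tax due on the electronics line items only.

Mechanical keyboard €188.80: electronics, €100.00 or more → 4.25% → €8.02
Game controller €57.72: electronics, under €100.00 → 3.25% → €1.88
27" monitor €539.84: electronics, €100.00 or more → 4.25% → €22.94
Tax on electronics = €8.02 + €1.88 + €22.94 = €32.84

€32.84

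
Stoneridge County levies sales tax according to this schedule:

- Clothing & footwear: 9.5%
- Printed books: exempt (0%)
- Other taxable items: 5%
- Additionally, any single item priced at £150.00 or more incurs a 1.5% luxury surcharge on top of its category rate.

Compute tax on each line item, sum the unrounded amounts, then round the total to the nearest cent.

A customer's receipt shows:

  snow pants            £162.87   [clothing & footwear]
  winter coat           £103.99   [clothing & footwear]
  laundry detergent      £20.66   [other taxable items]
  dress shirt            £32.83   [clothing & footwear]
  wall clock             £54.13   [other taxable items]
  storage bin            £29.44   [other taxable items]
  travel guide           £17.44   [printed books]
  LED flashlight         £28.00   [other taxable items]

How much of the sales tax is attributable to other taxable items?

£6.61

Laundry detergent £20.66: other taxable items → 5% → £1.033
Wall clock £54.13: other taxable items → 5% → £2.7065
Storage bin £29.44: other taxable items → 5% → £1.472
LED flashlight £28.00: other taxable items → 5% → £1.40
Tax on other taxable items: unrounded sum = £6.6115 → £6.61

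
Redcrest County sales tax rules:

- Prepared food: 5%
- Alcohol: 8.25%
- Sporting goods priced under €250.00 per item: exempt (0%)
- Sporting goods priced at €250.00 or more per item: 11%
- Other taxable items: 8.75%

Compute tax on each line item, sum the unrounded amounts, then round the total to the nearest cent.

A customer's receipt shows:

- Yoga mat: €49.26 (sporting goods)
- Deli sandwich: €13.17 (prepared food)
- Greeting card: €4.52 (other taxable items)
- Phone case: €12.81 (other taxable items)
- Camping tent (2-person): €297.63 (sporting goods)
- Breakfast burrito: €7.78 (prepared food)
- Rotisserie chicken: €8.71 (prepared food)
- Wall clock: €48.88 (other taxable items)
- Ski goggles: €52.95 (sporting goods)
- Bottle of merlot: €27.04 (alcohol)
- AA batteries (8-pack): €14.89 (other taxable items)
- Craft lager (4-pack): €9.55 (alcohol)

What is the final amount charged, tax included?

€591.53

Yoga mat €49.26: sporting goods, under €250.00 → 0% → €0.00
Deli sandwich €13.17: prepared food → 5% → €0.6585
Greeting card €4.52: other taxable items → 8.75% → €0.3955
Phone case €12.81: other taxable items → 8.75% → €1.120875
Camping tent (2-person) €297.63: sporting goods, €250.00 or more → 11% → €32.7393
Breakfast burrito €7.78: prepared food → 5% → €0.389
Rotisserie chicken €8.71: prepared food → 5% → €0.4355
Wall clock €48.88: other taxable items → 8.75% → €4.277
Ski goggles €52.95: sporting goods, under €250.00 → 0% → €0.00
Bottle of merlot €27.04: alcohol → 8.25% → €2.2308
AA batteries (8-pack) €14.89: other taxable items → 8.75% → €1.302875
Craft lager (4-pack) €9.55: alcohol → 8.25% → €0.787875
Subtotal = €547.19; unrounded tax = €44.337225 → €44.34; total due = €591.53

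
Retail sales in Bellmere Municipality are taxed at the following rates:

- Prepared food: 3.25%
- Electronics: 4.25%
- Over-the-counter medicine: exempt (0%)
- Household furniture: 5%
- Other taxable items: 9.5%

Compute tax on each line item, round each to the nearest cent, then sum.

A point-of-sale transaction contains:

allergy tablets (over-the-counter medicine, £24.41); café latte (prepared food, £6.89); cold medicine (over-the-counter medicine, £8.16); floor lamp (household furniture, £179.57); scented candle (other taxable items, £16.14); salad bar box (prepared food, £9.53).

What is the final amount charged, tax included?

£255.74

Allergy tablets £24.41: over-the-counter medicine → 0% → £0.00
Café latte £6.89: prepared food → 3.25% → £0.22
Cold medicine £8.16: over-the-counter medicine → 0% → £0.00
Floor lamp £179.57: household furniture → 5% → £8.98
Scented candle £16.14: other taxable items → 9.5% → £1.53
Salad bar box £9.53: prepared food → 3.25% → £0.31
Subtotal = £244.70; tax = £11.04; total due = £255.74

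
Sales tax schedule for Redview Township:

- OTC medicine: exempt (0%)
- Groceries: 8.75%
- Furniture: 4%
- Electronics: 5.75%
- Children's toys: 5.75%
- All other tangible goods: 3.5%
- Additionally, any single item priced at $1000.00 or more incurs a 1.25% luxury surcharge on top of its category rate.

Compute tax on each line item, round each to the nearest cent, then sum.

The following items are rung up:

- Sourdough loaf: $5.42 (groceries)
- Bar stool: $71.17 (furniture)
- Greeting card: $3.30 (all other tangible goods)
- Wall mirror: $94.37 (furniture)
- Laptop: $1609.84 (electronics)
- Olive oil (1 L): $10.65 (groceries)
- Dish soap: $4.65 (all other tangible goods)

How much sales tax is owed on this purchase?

Sourdough loaf $5.42: groceries → 8.75% → $0.47
Bar stool $71.17: furniture → 4% → $2.85
Greeting card $3.30: all other tangible goods → 3.5% → $0.12
Wall mirror $94.37: furniture → 4% → $3.77
Laptop $1609.84: electronics → 5.75% + 1.25% surcharge = 7% → $112.69
Olive oil (1 L) $10.65: groceries → 8.75% → $0.93
Dish soap $4.65: all other tangible goods → 3.5% → $0.16
Total tax = $0.47 + $2.85 + $0.12 + $3.77 + $112.69 + $0.93 + $0.16 = $120.99

$120.99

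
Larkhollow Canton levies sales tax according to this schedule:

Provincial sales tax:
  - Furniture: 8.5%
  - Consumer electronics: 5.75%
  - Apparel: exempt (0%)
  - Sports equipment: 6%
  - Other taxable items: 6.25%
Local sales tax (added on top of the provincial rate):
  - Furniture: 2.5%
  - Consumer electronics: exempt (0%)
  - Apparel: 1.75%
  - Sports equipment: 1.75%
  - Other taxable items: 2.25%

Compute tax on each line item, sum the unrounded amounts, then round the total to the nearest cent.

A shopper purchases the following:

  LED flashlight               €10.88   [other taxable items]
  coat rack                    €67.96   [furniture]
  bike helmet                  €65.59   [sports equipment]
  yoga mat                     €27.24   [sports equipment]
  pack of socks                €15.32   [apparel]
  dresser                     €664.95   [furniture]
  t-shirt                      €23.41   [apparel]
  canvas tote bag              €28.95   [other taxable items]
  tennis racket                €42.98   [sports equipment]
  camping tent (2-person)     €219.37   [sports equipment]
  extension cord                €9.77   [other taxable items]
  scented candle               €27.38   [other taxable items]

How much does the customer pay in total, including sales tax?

€1319.17

LED flashlight €10.88: other taxable items → 6.25% + 2.25% local = 8.5% → €0.9248
Coat rack €67.96: furniture → 8.5% + 2.5% local = 11% → €7.4756
Bike helmet €65.59: sports equipment → 6% + 1.75% local = 7.75% → €5.083225
Yoga mat €27.24: sports equipment → 6% + 1.75% local = 7.75% → €2.1111
Pack of socks €15.32: apparel → 0% + 1.75% local = 1.75% → €0.2681
Dresser €664.95: furniture → 8.5% + 2.5% local = 11% → €73.1445
T-shirt €23.41: apparel → 0% + 1.75% local = 1.75% → €0.409675
Canvas tote bag €28.95: other taxable items → 6.25% + 2.25% local = 8.5% → €2.46075
Tennis racket €42.98: sports equipment → 6% + 1.75% local = 7.75% → €3.33095
Camping tent (2-person) €219.37: sports equipment → 6% + 1.75% local = 7.75% → €17.001175
Extension cord €9.77: other taxable items → 6.25% + 2.25% local = 8.5% → €0.83045
Scented candle €27.38: other taxable items → 6.25% + 2.25% local = 8.5% → €2.3273
Subtotal = €1203.80; unrounded tax = €115.367625 → €115.37; total due = €1319.17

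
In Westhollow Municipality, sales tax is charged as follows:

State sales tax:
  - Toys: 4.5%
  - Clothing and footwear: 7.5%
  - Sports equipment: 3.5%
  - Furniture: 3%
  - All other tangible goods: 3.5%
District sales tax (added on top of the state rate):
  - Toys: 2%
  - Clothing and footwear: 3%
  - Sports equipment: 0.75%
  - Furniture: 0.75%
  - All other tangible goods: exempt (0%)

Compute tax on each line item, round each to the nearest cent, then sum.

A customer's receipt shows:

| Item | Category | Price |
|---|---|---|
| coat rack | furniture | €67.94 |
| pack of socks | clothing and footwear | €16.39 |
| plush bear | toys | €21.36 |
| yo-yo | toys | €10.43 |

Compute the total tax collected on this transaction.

€6.34

Coat rack €67.94: furniture → 3% + 0.75% district = 3.75% → €2.55
Pack of socks €16.39: clothing and footwear → 7.5% + 3% district = 10.5% → €1.72
Plush bear €21.36: toys → 4.5% + 2% district = 6.5% → €1.39
Yo-yo €10.43: toys → 4.5% + 2% district = 6.5% → €0.68
Total tax = €2.55 + €1.72 + €1.39 + €0.68 = €6.34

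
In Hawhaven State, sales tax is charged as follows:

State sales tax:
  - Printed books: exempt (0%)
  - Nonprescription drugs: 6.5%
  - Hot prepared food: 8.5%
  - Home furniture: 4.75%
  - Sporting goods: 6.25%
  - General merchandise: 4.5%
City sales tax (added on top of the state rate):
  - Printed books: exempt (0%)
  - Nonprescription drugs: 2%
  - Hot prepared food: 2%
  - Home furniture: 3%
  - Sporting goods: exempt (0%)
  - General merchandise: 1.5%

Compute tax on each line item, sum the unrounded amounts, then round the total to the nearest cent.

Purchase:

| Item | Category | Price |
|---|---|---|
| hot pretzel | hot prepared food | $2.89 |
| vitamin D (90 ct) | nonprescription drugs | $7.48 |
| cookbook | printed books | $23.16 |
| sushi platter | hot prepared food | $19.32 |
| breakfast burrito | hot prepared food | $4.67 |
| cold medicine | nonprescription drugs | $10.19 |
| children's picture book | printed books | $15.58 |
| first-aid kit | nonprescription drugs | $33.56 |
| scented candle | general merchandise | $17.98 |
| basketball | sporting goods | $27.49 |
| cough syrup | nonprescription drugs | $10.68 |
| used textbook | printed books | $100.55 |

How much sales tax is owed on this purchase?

Hot pretzel $2.89: hot prepared food → 8.5% + 2% city = 10.5% → $0.30345
Vitamin D (90 ct) $7.48: nonprescription drugs → 6.5% + 2% city = 8.5% → $0.6358
Cookbook $23.16: printed books → 0% + 0% city = 0% → $0.00
Sushi platter $19.32: hot prepared food → 8.5% + 2% city = 10.5% → $2.0286
Breakfast burrito $4.67: hot prepared food → 8.5% + 2% city = 10.5% → $0.49035
Cold medicine $10.19: nonprescription drugs → 6.5% + 2% city = 8.5% → $0.86615
Children's picture book $15.58: printed books → 0% + 0% city = 0% → $0.00
First-aid kit $33.56: nonprescription drugs → 6.5% + 2% city = 8.5% → $2.8526
Scented candle $17.98: general merchandise → 4.5% + 1.5% city = 6% → $1.0788
Basketball $27.49: sporting goods → 6.25% + 0% city = 6.25% → $1.718125
Cough syrup $10.68: nonprescription drugs → 6.5% + 2% city = 8.5% → $0.9078
Used textbook $100.55: printed books → 0% + 0% city = 0% → $0.00
Unrounded tax sum = $10.881675 → $10.88

$10.88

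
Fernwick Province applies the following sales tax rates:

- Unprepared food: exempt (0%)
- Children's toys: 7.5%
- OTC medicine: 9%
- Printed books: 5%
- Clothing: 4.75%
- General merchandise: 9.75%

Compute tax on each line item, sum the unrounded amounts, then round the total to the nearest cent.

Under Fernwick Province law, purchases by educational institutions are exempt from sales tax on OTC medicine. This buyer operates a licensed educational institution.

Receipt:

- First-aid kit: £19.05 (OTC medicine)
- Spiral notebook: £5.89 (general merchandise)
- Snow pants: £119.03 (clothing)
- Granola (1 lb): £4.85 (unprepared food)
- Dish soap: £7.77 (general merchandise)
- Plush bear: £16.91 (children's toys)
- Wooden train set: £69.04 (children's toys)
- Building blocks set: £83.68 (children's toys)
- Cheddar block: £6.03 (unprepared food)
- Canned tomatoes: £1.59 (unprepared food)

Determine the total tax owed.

£19.71

First-aid kit £19.05: OTC medicine, buyer-exempt → 0% → £0.00
Spiral notebook £5.89: general merchandise → 9.75% → £0.574275
Snow pants £119.03: clothing → 4.75% → £5.653925
Granola (1 lb) £4.85: unprepared food → 0% → £0.00
Dish soap £7.77: general merchandise → 9.75% → £0.757575
Plush bear £16.91: children's toys → 7.5% → £1.26825
Wooden train set £69.04: children's toys → 7.5% → £5.178
Building blocks set £83.68: children's toys → 7.5% → £6.276
Cheddar block £6.03: unprepared food → 0% → £0.00
Canned tomatoes £1.59: unprepared food → 0% → £0.00
Unrounded tax sum = £19.708025 → £19.71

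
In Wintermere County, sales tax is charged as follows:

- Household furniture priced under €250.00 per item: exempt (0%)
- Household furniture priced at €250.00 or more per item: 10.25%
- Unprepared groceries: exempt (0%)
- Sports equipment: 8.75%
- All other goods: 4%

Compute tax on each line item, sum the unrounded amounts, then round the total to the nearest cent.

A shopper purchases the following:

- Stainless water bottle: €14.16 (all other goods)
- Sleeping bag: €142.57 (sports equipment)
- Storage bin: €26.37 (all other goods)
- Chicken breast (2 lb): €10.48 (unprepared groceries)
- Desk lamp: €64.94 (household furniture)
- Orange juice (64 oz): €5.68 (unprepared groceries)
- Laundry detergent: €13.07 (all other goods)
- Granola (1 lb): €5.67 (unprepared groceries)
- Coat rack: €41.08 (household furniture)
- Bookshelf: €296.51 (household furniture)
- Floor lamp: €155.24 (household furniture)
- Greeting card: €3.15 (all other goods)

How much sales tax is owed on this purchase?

Stainless water bottle €14.16: all other goods → 4% → €0.5664
Sleeping bag €142.57: sports equipment → 8.75% → €12.474875
Storage bin €26.37: all other goods → 4% → €1.0548
Chicken breast (2 lb) €10.48: unprepared groceries → 0% → €0.00
Desk lamp €64.94: household furniture, under €250.00 → 0% → €0.00
Orange juice (64 oz) €5.68: unprepared groceries → 0% → €0.00
Laundry detergent €13.07: all other goods → 4% → €0.5228
Granola (1 lb) €5.67: unprepared groceries → 0% → €0.00
Coat rack €41.08: household furniture, under €250.00 → 0% → €0.00
Bookshelf €296.51: household furniture, €250.00 or more → 10.25% → €30.392275
Floor lamp €155.24: household furniture, under €250.00 → 0% → €0.00
Greeting card €3.15: all other goods → 4% → €0.126
Unrounded tax sum = €45.13715 → €45.14

€45.14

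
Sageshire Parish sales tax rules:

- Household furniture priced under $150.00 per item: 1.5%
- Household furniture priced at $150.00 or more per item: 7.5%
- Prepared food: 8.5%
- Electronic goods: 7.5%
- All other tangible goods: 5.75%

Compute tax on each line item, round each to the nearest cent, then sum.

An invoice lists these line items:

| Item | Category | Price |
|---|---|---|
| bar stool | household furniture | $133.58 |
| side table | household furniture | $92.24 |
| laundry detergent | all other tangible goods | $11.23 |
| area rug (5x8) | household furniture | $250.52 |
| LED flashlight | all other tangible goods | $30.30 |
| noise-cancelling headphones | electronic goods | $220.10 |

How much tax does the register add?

Bar stool $133.58: household furniture, under $150.00 → 1.5% → $2.00
Side table $92.24: household furniture, under $150.00 → 1.5% → $1.38
Laundry detergent $11.23: all other tangible goods → 5.75% → $0.65
Area rug (5x8) $250.52: household furniture, $150.00 or more → 7.5% → $18.79
LED flashlight $30.30: all other tangible goods → 5.75% → $1.74
Noise-cancelling headphones $220.10: electronic goods → 7.5% → $16.51
Total tax = $2.00 + $1.38 + $0.65 + $18.79 + $1.74 + $16.51 = $41.07

$41.07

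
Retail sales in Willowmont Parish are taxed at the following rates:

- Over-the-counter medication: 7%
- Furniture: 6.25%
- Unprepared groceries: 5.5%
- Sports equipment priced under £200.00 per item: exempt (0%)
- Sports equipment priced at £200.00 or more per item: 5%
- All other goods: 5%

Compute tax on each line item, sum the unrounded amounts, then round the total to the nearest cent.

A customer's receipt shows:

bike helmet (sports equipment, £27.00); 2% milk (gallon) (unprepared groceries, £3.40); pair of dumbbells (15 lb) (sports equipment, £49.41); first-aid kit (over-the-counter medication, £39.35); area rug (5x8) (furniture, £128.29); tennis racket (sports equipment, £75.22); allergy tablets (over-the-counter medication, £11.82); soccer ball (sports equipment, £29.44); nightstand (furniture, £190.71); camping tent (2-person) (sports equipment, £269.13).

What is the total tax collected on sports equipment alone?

Bike helmet £27.00: sports equipment, under £200.00 → 0% → £0.00
Pair of dumbbells (15 lb) £49.41: sports equipment, under £200.00 → 0% → £0.00
Tennis racket £75.22: sports equipment, under £200.00 → 0% → £0.00
Soccer ball £29.44: sports equipment, under £200.00 → 0% → £0.00
Camping tent (2-person) £269.13: sports equipment, £200.00 or more → 5% → £13.4565
Tax on sports equipment: unrounded sum = £13.4565 → £13.46

£13.46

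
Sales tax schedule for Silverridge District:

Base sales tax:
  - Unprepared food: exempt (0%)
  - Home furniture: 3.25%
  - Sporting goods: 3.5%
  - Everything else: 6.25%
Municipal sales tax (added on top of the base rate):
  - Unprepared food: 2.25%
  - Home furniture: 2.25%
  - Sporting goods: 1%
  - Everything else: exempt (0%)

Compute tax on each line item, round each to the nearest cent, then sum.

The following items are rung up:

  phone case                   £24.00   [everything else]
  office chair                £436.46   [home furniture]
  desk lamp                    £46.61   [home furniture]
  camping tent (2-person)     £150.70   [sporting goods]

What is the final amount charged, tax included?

Phone case £24.00: everything else → 6.25% + 0% municipal = 6.25% → £1.50
Office chair £436.46: home furniture → 3.25% + 2.25% municipal = 5.5% → £24.01
Desk lamp £46.61: home furniture → 3.25% + 2.25% municipal = 5.5% → £2.56
Camping tent (2-person) £150.70: sporting goods → 3.5% + 1% municipal = 4.5% → £6.78
Subtotal = £657.77; tax = £34.85; total due = £692.62

£692.62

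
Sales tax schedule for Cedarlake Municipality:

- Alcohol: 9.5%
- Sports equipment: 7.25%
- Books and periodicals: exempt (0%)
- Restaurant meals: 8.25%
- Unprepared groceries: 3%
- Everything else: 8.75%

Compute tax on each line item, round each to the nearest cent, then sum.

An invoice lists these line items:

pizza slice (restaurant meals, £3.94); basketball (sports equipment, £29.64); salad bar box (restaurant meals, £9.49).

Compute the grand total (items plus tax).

Pizza slice £3.94: restaurant meals → 8.25% → £0.33
Basketball £29.64: sports equipment → 7.25% → £2.15
Salad bar box £9.49: restaurant meals → 8.25% → £0.78
Subtotal = £43.07; tax = £3.26; total due = £46.33

£46.33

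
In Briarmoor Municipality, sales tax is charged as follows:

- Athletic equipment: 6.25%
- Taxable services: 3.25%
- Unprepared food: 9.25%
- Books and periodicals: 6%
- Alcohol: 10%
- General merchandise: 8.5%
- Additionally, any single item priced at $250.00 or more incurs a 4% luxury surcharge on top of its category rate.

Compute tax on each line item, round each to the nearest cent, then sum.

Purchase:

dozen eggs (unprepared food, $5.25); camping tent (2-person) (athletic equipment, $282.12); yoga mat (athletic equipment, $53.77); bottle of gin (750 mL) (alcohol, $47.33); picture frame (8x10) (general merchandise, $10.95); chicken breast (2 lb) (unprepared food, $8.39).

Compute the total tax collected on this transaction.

$39.21

Dozen eggs $5.25: unprepared food → 9.25% → $0.49
Camping tent (2-person) $282.12: athletic equipment → 6.25% + 4% surcharge = 10.25% → $28.92
Yoga mat $53.77: athletic equipment → 6.25% → $3.36
Bottle of gin (750 mL) $47.33: alcohol → 10% → $4.73
Picture frame (8x10) $10.95: general merchandise → 8.5% → $0.93
Chicken breast (2 lb) $8.39: unprepared food → 9.25% → $0.78
Total tax = $0.49 + $28.92 + $3.36 + $4.73 + $0.93 + $0.78 = $39.21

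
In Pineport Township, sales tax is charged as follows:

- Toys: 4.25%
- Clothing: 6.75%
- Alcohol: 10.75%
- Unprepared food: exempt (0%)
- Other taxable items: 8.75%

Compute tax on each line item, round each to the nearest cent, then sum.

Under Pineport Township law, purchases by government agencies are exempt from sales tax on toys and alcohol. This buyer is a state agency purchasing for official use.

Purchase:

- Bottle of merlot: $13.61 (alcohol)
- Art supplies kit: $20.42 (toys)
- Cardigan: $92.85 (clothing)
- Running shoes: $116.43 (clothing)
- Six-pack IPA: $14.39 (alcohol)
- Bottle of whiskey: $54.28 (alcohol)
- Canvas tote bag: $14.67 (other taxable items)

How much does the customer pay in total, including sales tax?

$342.06

Bottle of merlot $13.61: alcohol, buyer-exempt → 0% → $0.00
Art supplies kit $20.42: toys, buyer-exempt → 0% → $0.00
Cardigan $92.85: clothing → 6.75% → $6.27
Running shoes $116.43: clothing → 6.75% → $7.86
Six-pack IPA $14.39: alcohol, buyer-exempt → 0% → $0.00
Bottle of whiskey $54.28: alcohol, buyer-exempt → 0% → $0.00
Canvas tote bag $14.67: other taxable items → 8.75% → $1.28
Subtotal = $326.65; tax = $15.41; total due = $342.06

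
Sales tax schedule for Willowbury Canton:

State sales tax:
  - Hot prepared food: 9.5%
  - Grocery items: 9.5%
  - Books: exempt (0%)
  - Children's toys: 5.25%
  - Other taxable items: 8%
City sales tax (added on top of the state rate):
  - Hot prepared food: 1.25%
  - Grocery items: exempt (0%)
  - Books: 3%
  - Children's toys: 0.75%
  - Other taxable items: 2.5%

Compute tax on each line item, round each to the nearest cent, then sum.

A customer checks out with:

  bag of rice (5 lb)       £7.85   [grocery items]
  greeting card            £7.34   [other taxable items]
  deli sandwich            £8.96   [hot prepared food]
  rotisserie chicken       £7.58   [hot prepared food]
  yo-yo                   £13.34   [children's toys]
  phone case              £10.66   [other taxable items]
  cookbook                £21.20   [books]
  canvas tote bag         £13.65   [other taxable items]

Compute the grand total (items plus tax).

£97.86

Bag of rice (5 lb) £7.85: grocery items → 9.5% + 0% city = 9.5% → £0.75
Greeting card £7.34: other taxable items → 8% + 2.5% city = 10.5% → £0.77
Deli sandwich £8.96: hot prepared food → 9.5% + 1.25% city = 10.75% → £0.96
Rotisserie chicken £7.58: hot prepared food → 9.5% + 1.25% city = 10.75% → £0.81
Yo-yo £13.34: children's toys → 5.25% + 0.75% city = 6% → £0.80
Phone case £10.66: other taxable items → 8% + 2.5% city = 10.5% → £1.12
Cookbook £21.20: books → 0% + 3% city = 3% → £0.64
Canvas tote bag £13.65: other taxable items → 8% + 2.5% city = 10.5% → £1.43
Subtotal = £90.58; tax = £7.28; total due = £97.86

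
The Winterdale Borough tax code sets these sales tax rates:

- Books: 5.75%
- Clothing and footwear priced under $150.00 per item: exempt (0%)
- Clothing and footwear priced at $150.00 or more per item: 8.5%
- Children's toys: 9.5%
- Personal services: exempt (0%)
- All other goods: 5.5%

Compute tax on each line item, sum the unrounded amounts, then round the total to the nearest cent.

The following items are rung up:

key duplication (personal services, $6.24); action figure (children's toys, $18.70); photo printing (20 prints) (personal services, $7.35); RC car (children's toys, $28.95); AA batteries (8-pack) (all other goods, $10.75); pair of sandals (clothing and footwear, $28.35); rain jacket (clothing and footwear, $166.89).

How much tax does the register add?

Key duplication $6.24: personal services → 0% → $0.00
Action figure $18.70: children's toys → 9.5% → $1.7765
Photo printing (20 prints) $7.35: personal services → 0% → $0.00
RC car $28.95: children's toys → 9.5% → $2.75025
AA batteries (8-pack) $10.75: all other goods → 5.5% → $0.59125
Pair of sandals $28.35: clothing and footwear, under $150.00 → 0% → $0.00
Rain jacket $166.89: clothing and footwear, $150.00 or more → 8.5% → $14.18565
Unrounded tax sum = $19.30365 → $19.30

$19.30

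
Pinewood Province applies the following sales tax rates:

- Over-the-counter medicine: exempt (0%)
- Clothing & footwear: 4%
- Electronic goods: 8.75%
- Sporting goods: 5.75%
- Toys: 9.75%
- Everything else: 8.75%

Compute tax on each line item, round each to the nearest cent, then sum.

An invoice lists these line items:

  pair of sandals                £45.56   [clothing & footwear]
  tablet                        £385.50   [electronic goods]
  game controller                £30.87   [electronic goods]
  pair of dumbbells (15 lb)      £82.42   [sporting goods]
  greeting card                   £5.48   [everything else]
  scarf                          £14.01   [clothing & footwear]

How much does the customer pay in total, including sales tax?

Pair of sandals £45.56: clothing & footwear → 4% → £1.82
Tablet £385.50: electronic goods → 8.75% → £33.73
Game controller £30.87: electronic goods → 8.75% → £2.70
Pair of dumbbells (15 lb) £82.42: sporting goods → 5.75% → £4.74
Greeting card £5.48: everything else → 8.75% → £0.48
Scarf £14.01: clothing & footwear → 4% → £0.56
Subtotal = £563.84; tax = £44.03; total due = £607.87

£607.87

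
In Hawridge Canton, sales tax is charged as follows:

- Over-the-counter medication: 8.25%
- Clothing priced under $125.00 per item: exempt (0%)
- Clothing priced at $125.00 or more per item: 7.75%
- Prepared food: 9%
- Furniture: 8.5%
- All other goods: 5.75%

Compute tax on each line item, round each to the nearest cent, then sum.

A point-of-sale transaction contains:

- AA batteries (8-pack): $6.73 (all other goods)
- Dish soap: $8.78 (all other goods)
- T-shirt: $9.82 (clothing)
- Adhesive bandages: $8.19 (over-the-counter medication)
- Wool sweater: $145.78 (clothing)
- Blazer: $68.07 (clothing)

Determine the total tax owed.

AA batteries (8-pack) $6.73: all other goods → 5.75% → $0.39
Dish soap $8.78: all other goods → 5.75% → $0.50
T-shirt $9.82: clothing, under $125.00 → 0% → $0.00
Adhesive bandages $8.19: over-the-counter medication → 8.25% → $0.68
Wool sweater $145.78: clothing, $125.00 or more → 7.75% → $11.30
Blazer $68.07: clothing, under $125.00 → 0% → $0.00
Total tax = $0.39 + $0.50 + $0.68 + $11.30 = $12.87

$12.87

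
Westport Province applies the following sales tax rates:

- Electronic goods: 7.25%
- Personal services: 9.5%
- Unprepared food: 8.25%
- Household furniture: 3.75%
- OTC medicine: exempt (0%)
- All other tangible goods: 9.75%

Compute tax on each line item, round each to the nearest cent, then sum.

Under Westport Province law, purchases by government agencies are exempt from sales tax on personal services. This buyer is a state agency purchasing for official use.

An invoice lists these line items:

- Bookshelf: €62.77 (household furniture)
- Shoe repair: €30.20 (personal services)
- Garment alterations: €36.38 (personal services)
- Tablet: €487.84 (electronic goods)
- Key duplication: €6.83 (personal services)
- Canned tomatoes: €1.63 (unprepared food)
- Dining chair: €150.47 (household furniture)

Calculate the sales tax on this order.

Bookshelf €62.77: household furniture → 3.75% → €2.35
Shoe repair €30.20: personal services, buyer-exempt → 0% → €0.00
Garment alterations €36.38: personal services, buyer-exempt → 0% → €0.00
Tablet €487.84: electronic goods → 7.25% → €35.37
Key duplication €6.83: personal services, buyer-exempt → 0% → €0.00
Canned tomatoes €1.63: unprepared food → 8.25% → €0.13
Dining chair €150.47: household furniture → 3.75% → €5.64
Total tax = €2.35 + €35.37 + €0.13 + €5.64 = €43.49

€43.49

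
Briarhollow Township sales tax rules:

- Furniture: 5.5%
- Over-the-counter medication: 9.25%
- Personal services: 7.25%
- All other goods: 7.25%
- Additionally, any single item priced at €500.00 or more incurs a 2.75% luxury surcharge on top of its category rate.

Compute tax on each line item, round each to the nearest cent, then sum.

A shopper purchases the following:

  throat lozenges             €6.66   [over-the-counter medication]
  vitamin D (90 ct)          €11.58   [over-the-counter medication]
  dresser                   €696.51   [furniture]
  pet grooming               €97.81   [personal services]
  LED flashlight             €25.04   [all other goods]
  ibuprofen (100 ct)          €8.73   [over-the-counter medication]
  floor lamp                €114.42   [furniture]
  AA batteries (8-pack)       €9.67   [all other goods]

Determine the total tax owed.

€75.86

Throat lozenges €6.66: over-the-counter medication → 9.25% → €0.62
Vitamin D (90 ct) €11.58: over-the-counter medication → 9.25% → €1.07
Dresser €696.51: furniture → 5.5% + 2.75% surcharge = 8.25% → €57.46
Pet grooming €97.81: personal services → 7.25% → €7.09
LED flashlight €25.04: all other goods → 7.25% → €1.82
Ibuprofen (100 ct) €8.73: over-the-counter medication → 9.25% → €0.81
Floor lamp €114.42: furniture → 5.5% → €6.29
AA batteries (8-pack) €9.67: all other goods → 7.25% → €0.70
Total tax = €0.62 + €1.07 + €57.46 + €7.09 + €1.82 + €0.81 + €6.29 + €0.70 = €75.86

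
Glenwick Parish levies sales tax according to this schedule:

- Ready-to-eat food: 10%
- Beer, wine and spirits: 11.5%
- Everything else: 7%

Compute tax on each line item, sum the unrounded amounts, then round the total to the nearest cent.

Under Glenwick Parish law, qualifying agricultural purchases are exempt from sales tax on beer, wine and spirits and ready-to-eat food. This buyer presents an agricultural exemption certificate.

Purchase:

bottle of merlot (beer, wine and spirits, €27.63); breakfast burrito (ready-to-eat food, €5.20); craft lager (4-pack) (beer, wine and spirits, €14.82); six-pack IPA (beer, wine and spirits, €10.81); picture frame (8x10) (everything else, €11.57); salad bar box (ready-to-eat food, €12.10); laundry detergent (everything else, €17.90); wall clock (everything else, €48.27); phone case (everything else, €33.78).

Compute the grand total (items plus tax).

Bottle of merlot €27.63: beer, wine and spirits, buyer-exempt → 0% → €0.00
Breakfast burrito €5.20: ready-to-eat food, buyer-exempt → 0% → €0.00
Craft lager (4-pack) €14.82: beer, wine and spirits, buyer-exempt → 0% → €0.00
Six-pack IPA €10.81: beer, wine and spirits, buyer-exempt → 0% → €0.00
Picture frame (8x10) €11.57: everything else → 7% → €0.8099
Salad bar box €12.10: ready-to-eat food, buyer-exempt → 0% → €0.00
Laundry detergent €17.90: everything else → 7% → €1.253
Wall clock €48.27: everything else → 7% → €3.3789
Phone case €33.78: everything else → 7% → €2.3646
Subtotal = €182.08; unrounded tax = €7.8064 → €7.81; total due = €189.89

€189.89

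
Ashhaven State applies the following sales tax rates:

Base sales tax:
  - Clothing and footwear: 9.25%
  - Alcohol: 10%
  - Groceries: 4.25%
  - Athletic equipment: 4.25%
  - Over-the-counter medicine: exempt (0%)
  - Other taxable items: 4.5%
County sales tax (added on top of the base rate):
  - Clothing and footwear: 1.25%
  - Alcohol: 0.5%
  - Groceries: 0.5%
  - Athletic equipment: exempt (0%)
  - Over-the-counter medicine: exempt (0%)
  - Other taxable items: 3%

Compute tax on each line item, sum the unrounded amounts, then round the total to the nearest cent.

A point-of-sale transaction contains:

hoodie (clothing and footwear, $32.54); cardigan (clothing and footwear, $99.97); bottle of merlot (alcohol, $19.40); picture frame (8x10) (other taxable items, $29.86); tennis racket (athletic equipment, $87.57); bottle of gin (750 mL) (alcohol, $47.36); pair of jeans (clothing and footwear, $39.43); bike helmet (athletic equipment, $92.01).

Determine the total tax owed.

Hoodie $32.54: clothing and footwear → 9.25% + 1.25% county = 10.5% → $3.4167
Cardigan $99.97: clothing and footwear → 9.25% + 1.25% county = 10.5% → $10.49685
Bottle of merlot $19.40: alcohol → 10% + 0.5% county = 10.5% → $2.037
Picture frame (8x10) $29.86: other taxable items → 4.5% + 3% county = 7.5% → $2.2395
Tennis racket $87.57: athletic equipment → 4.25% + 0% county = 4.25% → $3.721725
Bottle of gin (750 mL) $47.36: alcohol → 10% + 0.5% county = 10.5% → $4.9728
Pair of jeans $39.43: clothing and footwear → 9.25% + 1.25% county = 10.5% → $4.14015
Bike helmet $92.01: athletic equipment → 4.25% + 0% county = 4.25% → $3.910425
Unrounded tax sum = $34.93515 → $34.94

$34.94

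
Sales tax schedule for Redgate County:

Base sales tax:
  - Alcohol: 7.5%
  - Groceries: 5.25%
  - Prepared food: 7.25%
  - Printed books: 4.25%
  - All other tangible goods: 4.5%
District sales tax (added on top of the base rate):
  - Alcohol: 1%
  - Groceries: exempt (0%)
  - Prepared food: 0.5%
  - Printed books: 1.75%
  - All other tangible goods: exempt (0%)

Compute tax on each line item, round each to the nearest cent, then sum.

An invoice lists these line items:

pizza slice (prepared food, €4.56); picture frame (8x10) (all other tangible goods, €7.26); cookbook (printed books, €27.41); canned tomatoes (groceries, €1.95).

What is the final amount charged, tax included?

Pizza slice €4.56: prepared food → 7.25% + 0.5% district = 7.75% → €0.35
Picture frame (8x10) €7.26: all other tangible goods → 4.5% + 0% district = 4.5% → €0.33
Cookbook €27.41: printed books → 4.25% + 1.75% district = 6% → €1.64
Canned tomatoes €1.95: groceries → 5.25% + 0% district = 5.25% → €0.10
Subtotal = €41.18; tax = €2.42; total due = €43.60

€43.60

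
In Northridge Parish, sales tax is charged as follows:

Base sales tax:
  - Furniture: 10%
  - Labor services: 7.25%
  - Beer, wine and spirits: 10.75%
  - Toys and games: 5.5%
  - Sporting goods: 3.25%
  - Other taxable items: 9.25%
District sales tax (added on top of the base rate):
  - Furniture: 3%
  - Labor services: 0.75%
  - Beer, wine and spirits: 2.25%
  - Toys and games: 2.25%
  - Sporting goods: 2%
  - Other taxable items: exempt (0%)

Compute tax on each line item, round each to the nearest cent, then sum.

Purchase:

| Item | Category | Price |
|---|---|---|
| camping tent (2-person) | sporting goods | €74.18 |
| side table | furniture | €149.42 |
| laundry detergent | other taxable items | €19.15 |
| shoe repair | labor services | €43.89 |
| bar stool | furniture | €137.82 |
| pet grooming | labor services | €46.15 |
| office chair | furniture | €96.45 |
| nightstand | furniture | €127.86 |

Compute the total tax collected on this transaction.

€79.36

Camping tent (2-person) €74.18: sporting goods → 3.25% + 2% district = 5.25% → €3.89
Side table €149.42: furniture → 10% + 3% district = 13% → €19.42
Laundry detergent €19.15: other taxable items → 9.25% + 0% district = 9.25% → €1.77
Shoe repair €43.89: labor services → 7.25% + 0.75% district = 8% → €3.51
Bar stool €137.82: furniture → 10% + 3% district = 13% → €17.92
Pet grooming €46.15: labor services → 7.25% + 0.75% district = 8% → €3.69
Office chair €96.45: furniture → 10% + 3% district = 13% → €12.54
Nightstand €127.86: furniture → 10% + 3% district = 13% → €16.62
Total tax = €3.89 + €19.42 + €1.77 + €3.51 + €17.92 + €3.69 + €12.54 + €16.62 = €79.36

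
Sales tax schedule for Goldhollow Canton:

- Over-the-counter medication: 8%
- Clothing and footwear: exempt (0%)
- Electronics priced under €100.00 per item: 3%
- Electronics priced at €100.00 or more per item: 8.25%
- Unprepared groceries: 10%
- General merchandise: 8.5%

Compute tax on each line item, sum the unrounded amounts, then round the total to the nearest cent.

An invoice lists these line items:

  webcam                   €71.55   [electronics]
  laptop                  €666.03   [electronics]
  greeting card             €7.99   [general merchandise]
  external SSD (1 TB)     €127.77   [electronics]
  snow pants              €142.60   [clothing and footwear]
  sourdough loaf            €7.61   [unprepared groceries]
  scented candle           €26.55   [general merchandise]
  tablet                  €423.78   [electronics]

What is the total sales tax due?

Webcam €71.55: electronics, under €100.00 → 3% → €2.1465
Laptop €666.03: electronics, €100.00 or more → 8.25% → €54.947475
Greeting card €7.99: general merchandise → 8.5% → €0.67915
External SSD (1 TB) €127.77: electronics, €100.00 or more → 8.25% → €10.541025
Snow pants €142.60: clothing and footwear → 0% → €0.00
Sourdough loaf €7.61: unprepared groceries → 10% → €0.761
Scented candle €26.55: general merchandise → 8.5% → €2.25675
Tablet €423.78: electronics, €100.00 or more → 8.25% → €34.96185
Unrounded tax sum = €106.29375 → €106.29

€106.29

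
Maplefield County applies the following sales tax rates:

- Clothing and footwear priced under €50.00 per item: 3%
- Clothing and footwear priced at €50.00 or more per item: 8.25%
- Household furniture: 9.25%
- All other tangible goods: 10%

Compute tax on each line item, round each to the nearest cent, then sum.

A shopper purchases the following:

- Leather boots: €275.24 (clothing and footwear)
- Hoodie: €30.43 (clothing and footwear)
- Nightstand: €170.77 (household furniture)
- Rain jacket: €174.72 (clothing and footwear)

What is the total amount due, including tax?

Leather boots €275.24: clothing and footwear, €50.00 or more → 8.25% → €22.71
Hoodie €30.43: clothing and footwear, under €50.00 → 3% → €0.91
Nightstand €170.77: household furniture → 9.25% → €15.80
Rain jacket €174.72: clothing and footwear, €50.00 or more → 8.25% → €14.41
Subtotal = €651.16; tax = €53.83; total due = €704.99

€704.99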